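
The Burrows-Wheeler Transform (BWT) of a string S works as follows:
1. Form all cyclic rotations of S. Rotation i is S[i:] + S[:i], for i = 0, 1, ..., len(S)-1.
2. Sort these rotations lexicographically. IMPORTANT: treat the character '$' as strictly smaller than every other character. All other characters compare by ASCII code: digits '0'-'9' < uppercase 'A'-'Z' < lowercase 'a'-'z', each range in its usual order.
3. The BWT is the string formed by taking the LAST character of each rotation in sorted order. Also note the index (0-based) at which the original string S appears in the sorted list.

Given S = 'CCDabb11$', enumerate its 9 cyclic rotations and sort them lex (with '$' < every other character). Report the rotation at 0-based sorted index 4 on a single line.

Answer: CDabb11$C

Derivation:
All 9 rotations (rotation i = S[i:]+S[:i]):
  rot[0] = CCDabb11$
  rot[1] = CDabb11$C
  rot[2] = Dabb11$CC
  rot[3] = abb11$CCD
  rot[4] = bb11$CCDa
  rot[5] = b11$CCDab
  rot[6] = 11$CCDabb
  rot[7] = 1$CCDabb1
  rot[8] = $CCDabb11
Sorted (with $ < everything):
  sorted[0] = $CCDabb11
  sorted[1] = 1$CCDabb1
  sorted[2] = 11$CCDabb
  sorted[3] = CCDabb11$
  sorted[4] = CDabb11$C
  sorted[5] = Dabb11$CC
  sorted[6] = abb11$CCD
  sorted[7] = b11$CCDab
  sorted[8] = bb11$CCDa
sorted[4] = CDabb11$C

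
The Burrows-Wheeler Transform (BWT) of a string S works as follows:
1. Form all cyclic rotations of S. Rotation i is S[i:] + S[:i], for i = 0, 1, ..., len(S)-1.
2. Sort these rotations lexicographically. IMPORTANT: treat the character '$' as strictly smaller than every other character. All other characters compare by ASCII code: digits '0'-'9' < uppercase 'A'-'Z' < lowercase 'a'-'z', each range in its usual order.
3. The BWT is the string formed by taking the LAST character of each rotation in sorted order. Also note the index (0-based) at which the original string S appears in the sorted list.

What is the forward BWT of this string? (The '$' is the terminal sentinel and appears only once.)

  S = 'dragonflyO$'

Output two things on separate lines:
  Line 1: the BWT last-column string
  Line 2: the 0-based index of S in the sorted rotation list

All 11 rotations (rotation i = S[i:]+S[:i]):
  rot[0] = dragonflyO$
  rot[1] = ragonflyO$d
  rot[2] = agonflyO$dr
  rot[3] = gonflyO$dra
  rot[4] = onflyO$drag
  rot[5] = nflyO$drago
  rot[6] = flyO$dragon
  rot[7] = lyO$dragonf
  rot[8] = yO$dragonfl
  rot[9] = O$dragonfly
  rot[10] = $dragonflyO
Sorted (with $ < everything):
  sorted[0] = $dragonflyO  (last char: 'O')
  sorted[1] = O$dragonfly  (last char: 'y')
  sorted[2] = agonflyO$dr  (last char: 'r')
  sorted[3] = dragonflyO$  (last char: '$')
  sorted[4] = flyO$dragon  (last char: 'n')
  sorted[5] = gonflyO$dra  (last char: 'a')
  sorted[6] = lyO$dragonf  (last char: 'f')
  sorted[7] = nflyO$drago  (last char: 'o')
  sorted[8] = onflyO$drag  (last char: 'g')
  sorted[9] = ragonflyO$d  (last char: 'd')
  sorted[10] = yO$dragonfl  (last char: 'l')
Last column: Oyr$nafogdl
Original string S is at sorted index 3

Answer: Oyr$nafogdl
3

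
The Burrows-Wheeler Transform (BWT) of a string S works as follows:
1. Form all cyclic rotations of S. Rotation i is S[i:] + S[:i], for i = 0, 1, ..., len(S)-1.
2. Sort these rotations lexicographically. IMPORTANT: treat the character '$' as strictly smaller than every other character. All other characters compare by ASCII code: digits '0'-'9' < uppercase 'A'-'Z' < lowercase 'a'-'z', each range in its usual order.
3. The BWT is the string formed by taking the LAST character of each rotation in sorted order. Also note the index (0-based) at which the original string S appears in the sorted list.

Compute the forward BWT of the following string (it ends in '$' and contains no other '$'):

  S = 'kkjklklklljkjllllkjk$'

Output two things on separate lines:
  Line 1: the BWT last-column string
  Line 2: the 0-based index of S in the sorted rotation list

All 21 rotations (rotation i = S[i:]+S[:i]):
  rot[0] = kkjklklklljkjllllkjk$
  rot[1] = kjklklklljkjllllkjk$k
  rot[2] = jklklklljkjllllkjk$kk
  rot[3] = klklklljkjllllkjk$kkj
  rot[4] = lklklljkjllllkjk$kkjk
  rot[5] = klklljkjllllkjk$kkjkl
  rot[6] = lklljkjllllkjk$kkjklk
  rot[7] = klljkjllllkjk$kkjklkl
  rot[8] = lljkjllllkjk$kkjklklk
  rot[9] = ljkjllllkjk$kkjklklkl
  rot[10] = jkjllllkjk$kkjklklkll
  rot[11] = kjllllkjk$kkjklklkllj
  rot[12] = jllllkjk$kkjklklklljk
  rot[13] = llllkjk$kkjklklklljkj
  rot[14] = lllkjk$kkjklklklljkjl
  rot[15] = llkjk$kkjklklklljkjll
  rot[16] = lkjk$kkjklklklljkjlll
  rot[17] = kjk$kkjklklklljkjllll
  rot[18] = jk$kkjklklklljkjllllk
  rot[19] = k$kkjklklklljkjllllkj
  rot[20] = $kkjklklklljkjllllkjk
Sorted (with $ < everything):
  sorted[0] = $kkjklklklljkjllllkjk  (last char: 'k')
  sorted[1] = jk$kkjklklklljkjllllk  (last char: 'k')
  sorted[2] = jkjllllkjk$kkjklklkll  (last char: 'l')
  sorted[3] = jklklklljkjllllkjk$kk  (last char: 'k')
  sorted[4] = jllllkjk$kkjklklklljk  (last char: 'k')
  sorted[5] = k$kkjklklklljkjllllkj  (last char: 'j')
  sorted[6] = kjk$kkjklklklljkjllll  (last char: 'l')
  sorted[7] = kjklklklljkjllllkjk$k  (last char: 'k')
  sorted[8] = kjllllkjk$kkjklklkllj  (last char: 'j')
  sorted[9] = kkjklklklljkjllllkjk$  (last char: '$')
  sorted[10] = klklklljkjllllkjk$kkj  (last char: 'j')
  sorted[11] = klklljkjllllkjk$kkjkl  (last char: 'l')
  sorted[12] = klljkjllllkjk$kkjklkl  (last char: 'l')
  sorted[13] = ljkjllllkjk$kkjklklkl  (last char: 'l')
  sorted[14] = lkjk$kkjklklklljkjlll  (last char: 'l')
  sorted[15] = lklklljkjllllkjk$kkjk  (last char: 'k')
  sorted[16] = lklljkjllllkjk$kkjklk  (last char: 'k')
  sorted[17] = lljkjllllkjk$kkjklklk  (last char: 'k')
  sorted[18] = llkjk$kkjklklklljkjll  (last char: 'l')
  sorted[19] = lllkjk$kkjklklklljkjl  (last char: 'l')
  sorted[20] = llllkjk$kkjklklklljkj  (last char: 'j')
Last column: kklkkjlkj$jllllkkkllj
Original string S is at sorted index 9

Answer: kklkkjlkj$jllllkkkllj
9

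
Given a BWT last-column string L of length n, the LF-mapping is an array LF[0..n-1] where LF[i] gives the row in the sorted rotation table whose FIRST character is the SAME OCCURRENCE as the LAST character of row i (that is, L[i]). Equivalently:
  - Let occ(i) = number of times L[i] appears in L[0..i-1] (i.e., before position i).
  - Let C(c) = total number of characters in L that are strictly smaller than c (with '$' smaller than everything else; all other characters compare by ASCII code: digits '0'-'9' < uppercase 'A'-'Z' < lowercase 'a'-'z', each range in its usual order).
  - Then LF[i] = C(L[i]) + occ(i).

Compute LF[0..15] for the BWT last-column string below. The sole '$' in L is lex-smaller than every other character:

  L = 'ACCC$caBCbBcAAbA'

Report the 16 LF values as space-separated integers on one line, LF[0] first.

Answer: 1 7 8 9 0 14 11 5 10 12 6 15 2 3 13 4

Derivation:
Char counts: '$':1, 'A':4, 'B':2, 'C':4, 'a':1, 'b':2, 'c':2
C (first-col start): C('$')=0, C('A')=1, C('B')=5, C('C')=7, C('a')=11, C('b')=12, C('c')=14
L[0]='A': occ=0, LF[0]=C('A')+0=1+0=1
L[1]='C': occ=0, LF[1]=C('C')+0=7+0=7
L[2]='C': occ=1, LF[2]=C('C')+1=7+1=8
L[3]='C': occ=2, LF[3]=C('C')+2=7+2=9
L[4]='$': occ=0, LF[4]=C('$')+0=0+0=0
L[5]='c': occ=0, LF[5]=C('c')+0=14+0=14
L[6]='a': occ=0, LF[6]=C('a')+0=11+0=11
L[7]='B': occ=0, LF[7]=C('B')+0=5+0=5
L[8]='C': occ=3, LF[8]=C('C')+3=7+3=10
L[9]='b': occ=0, LF[9]=C('b')+0=12+0=12
L[10]='B': occ=1, LF[10]=C('B')+1=5+1=6
L[11]='c': occ=1, LF[11]=C('c')+1=14+1=15
L[12]='A': occ=1, LF[12]=C('A')+1=1+1=2
L[13]='A': occ=2, LF[13]=C('A')+2=1+2=3
L[14]='b': occ=1, LF[14]=C('b')+1=12+1=13
L[15]='A': occ=3, LF[15]=C('A')+3=1+3=4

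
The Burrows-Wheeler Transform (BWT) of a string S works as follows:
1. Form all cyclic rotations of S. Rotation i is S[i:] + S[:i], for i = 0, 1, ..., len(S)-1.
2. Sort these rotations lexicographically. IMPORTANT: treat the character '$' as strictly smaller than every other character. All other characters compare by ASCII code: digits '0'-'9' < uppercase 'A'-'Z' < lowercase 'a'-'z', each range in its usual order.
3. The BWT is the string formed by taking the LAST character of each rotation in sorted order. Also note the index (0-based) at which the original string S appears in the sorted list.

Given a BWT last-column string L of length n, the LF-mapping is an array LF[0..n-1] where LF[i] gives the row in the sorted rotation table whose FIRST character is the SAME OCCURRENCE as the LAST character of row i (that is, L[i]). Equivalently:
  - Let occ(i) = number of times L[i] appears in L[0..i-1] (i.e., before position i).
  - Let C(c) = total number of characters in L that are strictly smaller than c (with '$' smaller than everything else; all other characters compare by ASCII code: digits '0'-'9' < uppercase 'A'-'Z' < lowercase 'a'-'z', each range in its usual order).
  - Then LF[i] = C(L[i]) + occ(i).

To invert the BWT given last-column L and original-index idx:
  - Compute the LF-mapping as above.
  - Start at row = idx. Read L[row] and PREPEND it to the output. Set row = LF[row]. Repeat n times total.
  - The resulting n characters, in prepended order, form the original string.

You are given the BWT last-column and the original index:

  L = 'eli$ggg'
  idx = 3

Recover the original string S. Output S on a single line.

LF mapping: 1 6 5 0 2 3 4
Walk LF starting at row 3, prepending L[row]:
  step 1: row=3, L[3]='$', prepend. Next row=LF[3]=0
  step 2: row=0, L[0]='e', prepend. Next row=LF[0]=1
  step 3: row=1, L[1]='l', prepend. Next row=LF[1]=6
  step 4: row=6, L[6]='g', prepend. Next row=LF[6]=4
  step 5: row=4, L[4]='g', prepend. Next row=LF[4]=2
  step 6: row=2, L[2]='i', prepend. Next row=LF[2]=5
  step 7: row=5, L[5]='g', prepend. Next row=LF[5]=3
Reversed output: giggle$

Answer: giggle$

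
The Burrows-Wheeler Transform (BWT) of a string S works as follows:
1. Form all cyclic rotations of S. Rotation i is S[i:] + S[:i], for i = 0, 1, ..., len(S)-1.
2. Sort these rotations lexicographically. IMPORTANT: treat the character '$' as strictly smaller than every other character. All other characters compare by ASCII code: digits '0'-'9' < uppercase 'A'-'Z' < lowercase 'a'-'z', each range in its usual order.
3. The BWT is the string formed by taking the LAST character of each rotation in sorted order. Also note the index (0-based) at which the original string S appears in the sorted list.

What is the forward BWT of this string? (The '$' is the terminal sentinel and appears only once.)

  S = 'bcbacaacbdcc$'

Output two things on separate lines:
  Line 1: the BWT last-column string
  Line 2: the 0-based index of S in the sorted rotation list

Answer: ccbac$ccabadb
5

Derivation:
All 13 rotations (rotation i = S[i:]+S[:i]):
  rot[0] = bcbacaacbdcc$
  rot[1] = cbacaacbdcc$b
  rot[2] = bacaacbdcc$bc
  rot[3] = acaacbdcc$bcb
  rot[4] = caacbdcc$bcba
  rot[5] = aacbdcc$bcbac
  rot[6] = acbdcc$bcbaca
  rot[7] = cbdcc$bcbacaa
  rot[8] = bdcc$bcbacaac
  rot[9] = dcc$bcbacaacb
  rot[10] = cc$bcbacaacbd
  rot[11] = c$bcbacaacbdc
  rot[12] = $bcbacaacbdcc
Sorted (with $ < everything):
  sorted[0] = $bcbacaacbdcc  (last char: 'c')
  sorted[1] = aacbdcc$bcbac  (last char: 'c')
  sorted[2] = acaacbdcc$bcb  (last char: 'b')
  sorted[3] = acbdcc$bcbaca  (last char: 'a')
  sorted[4] = bacaacbdcc$bc  (last char: 'c')
  sorted[5] = bcbacaacbdcc$  (last char: '$')
  sorted[6] = bdcc$bcbacaac  (last char: 'c')
  sorted[7] = c$bcbacaacbdc  (last char: 'c')
  sorted[8] = caacbdcc$bcba  (last char: 'a')
  sorted[9] = cbacaacbdcc$b  (last char: 'b')
  sorted[10] = cbdcc$bcbacaa  (last char: 'a')
  sorted[11] = cc$bcbacaacbd  (last char: 'd')
  sorted[12] = dcc$bcbacaacb  (last char: 'b')
Last column: ccbac$ccabadb
Original string S is at sorted index 5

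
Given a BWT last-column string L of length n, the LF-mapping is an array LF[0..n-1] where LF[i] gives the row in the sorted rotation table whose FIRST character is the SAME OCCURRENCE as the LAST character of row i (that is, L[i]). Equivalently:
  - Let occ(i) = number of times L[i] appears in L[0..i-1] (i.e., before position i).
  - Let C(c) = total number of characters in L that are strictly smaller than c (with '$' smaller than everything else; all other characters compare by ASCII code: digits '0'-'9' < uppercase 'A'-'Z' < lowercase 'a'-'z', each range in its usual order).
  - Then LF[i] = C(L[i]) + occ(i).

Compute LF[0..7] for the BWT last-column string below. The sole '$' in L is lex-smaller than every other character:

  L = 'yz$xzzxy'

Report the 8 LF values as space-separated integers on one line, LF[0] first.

Char counts: '$':1, 'x':2, 'y':2, 'z':3
C (first-col start): C('$')=0, C('x')=1, C('y')=3, C('z')=5
L[0]='y': occ=0, LF[0]=C('y')+0=3+0=3
L[1]='z': occ=0, LF[1]=C('z')+0=5+0=5
L[2]='$': occ=0, LF[2]=C('$')+0=0+0=0
L[3]='x': occ=0, LF[3]=C('x')+0=1+0=1
L[4]='z': occ=1, LF[4]=C('z')+1=5+1=6
L[5]='z': occ=2, LF[5]=C('z')+2=5+2=7
L[6]='x': occ=1, LF[6]=C('x')+1=1+1=2
L[7]='y': occ=1, LF[7]=C('y')+1=3+1=4

Answer: 3 5 0 1 6 7 2 4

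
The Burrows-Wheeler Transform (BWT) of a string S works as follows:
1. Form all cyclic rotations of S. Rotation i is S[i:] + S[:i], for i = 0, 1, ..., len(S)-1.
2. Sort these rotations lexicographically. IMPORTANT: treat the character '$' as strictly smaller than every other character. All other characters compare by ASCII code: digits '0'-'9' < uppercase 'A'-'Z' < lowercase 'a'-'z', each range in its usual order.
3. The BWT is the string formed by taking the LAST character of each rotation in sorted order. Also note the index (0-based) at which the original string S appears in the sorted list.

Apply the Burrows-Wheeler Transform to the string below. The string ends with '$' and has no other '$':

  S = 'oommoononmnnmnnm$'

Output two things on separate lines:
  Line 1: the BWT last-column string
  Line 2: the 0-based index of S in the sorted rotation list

Answer: mnonnmnnommoono$m
15

Derivation:
All 17 rotations (rotation i = S[i:]+S[:i]):
  rot[0] = oommoononmnnmnnm$
  rot[1] = ommoononmnnmnnm$o
  rot[2] = mmoononmnnmnnm$oo
  rot[3] = moononmnnmnnm$oom
  rot[4] = oononmnnmnnm$oomm
  rot[5] = ononmnnmnnm$oommo
  rot[6] = nonmnnmnnm$oommoo
  rot[7] = onmnnmnnm$oommoon
  rot[8] = nmnnmnnm$oommoono
  rot[9] = mnnmnnm$oommoonon
  rot[10] = nnmnnm$oommoononm
  rot[11] = nmnnm$oommoononmn
  rot[12] = mnnm$oommoononmnn
  rot[13] = nnm$oommoononmnnm
  rot[14] = nm$oommoononmnnmn
  rot[15] = m$oommoononmnnmnn
  rot[16] = $oommoononmnnmnnm
Sorted (with $ < everything):
  sorted[0] = $oommoononmnnmnnm  (last char: 'm')
  sorted[1] = m$oommoononmnnmnn  (last char: 'n')
  sorted[2] = mmoononmnnmnnm$oo  (last char: 'o')
  sorted[3] = mnnm$oommoononmnn  (last char: 'n')
  sorted[4] = mnnmnnm$oommoonon  (last char: 'n')
  sorted[5] = moononmnnmnnm$oom  (last char: 'm')
  sorted[6] = nm$oommoononmnnmn  (last char: 'n')
  sorted[7] = nmnnm$oommoononmn  (last char: 'n')
  sorted[8] = nmnnmnnm$oommoono  (last char: 'o')
  sorted[9] = nnm$oommoononmnnm  (last char: 'm')
  sorted[10] = nnmnnm$oommoononm  (last char: 'm')
  sorted[11] = nonmnnmnnm$oommoo  (last char: 'o')
  sorted[12] = ommoononmnnmnnm$o  (last char: 'o')
  sorted[13] = onmnnmnnm$oommoon  (last char: 'n')
  sorted[14] = ononmnnmnnm$oommo  (last char: 'o')
  sorted[15] = oommoononmnnmnnm$  (last char: '$')
  sorted[16] = oononmnnmnnm$oomm  (last char: 'm')
Last column: mnonnmnnommoono$m
Original string S is at sorted index 15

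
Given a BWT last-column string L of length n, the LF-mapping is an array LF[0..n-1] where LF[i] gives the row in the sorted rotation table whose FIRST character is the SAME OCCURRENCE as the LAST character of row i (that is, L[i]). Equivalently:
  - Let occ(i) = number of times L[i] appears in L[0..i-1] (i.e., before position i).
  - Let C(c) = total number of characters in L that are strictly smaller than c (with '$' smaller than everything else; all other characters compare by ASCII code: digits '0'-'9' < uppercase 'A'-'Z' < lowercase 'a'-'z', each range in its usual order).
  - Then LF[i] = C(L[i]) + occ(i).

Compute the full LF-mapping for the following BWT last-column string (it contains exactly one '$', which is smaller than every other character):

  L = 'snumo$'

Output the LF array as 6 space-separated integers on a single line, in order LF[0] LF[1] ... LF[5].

Answer: 4 2 5 1 3 0

Derivation:
Char counts: '$':1, 'm':1, 'n':1, 'o':1, 's':1, 'u':1
C (first-col start): C('$')=0, C('m')=1, C('n')=2, C('o')=3, C('s')=4, C('u')=5
L[0]='s': occ=0, LF[0]=C('s')+0=4+0=4
L[1]='n': occ=0, LF[1]=C('n')+0=2+0=2
L[2]='u': occ=0, LF[2]=C('u')+0=5+0=5
L[3]='m': occ=0, LF[3]=C('m')+0=1+0=1
L[4]='o': occ=0, LF[4]=C('o')+0=3+0=3
L[5]='$': occ=0, LF[5]=C('$')+0=0+0=0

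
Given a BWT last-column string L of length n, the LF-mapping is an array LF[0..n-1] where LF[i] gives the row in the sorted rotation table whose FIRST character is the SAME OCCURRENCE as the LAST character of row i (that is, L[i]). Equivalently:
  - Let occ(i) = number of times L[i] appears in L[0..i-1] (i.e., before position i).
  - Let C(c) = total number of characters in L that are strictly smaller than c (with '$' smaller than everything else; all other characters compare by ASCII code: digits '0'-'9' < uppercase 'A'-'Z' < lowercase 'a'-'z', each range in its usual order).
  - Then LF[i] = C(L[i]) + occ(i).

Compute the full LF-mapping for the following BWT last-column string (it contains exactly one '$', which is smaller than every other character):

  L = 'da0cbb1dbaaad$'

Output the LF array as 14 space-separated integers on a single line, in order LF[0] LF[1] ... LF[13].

Answer: 11 3 1 10 7 8 2 12 9 4 5 6 13 0

Derivation:
Char counts: '$':1, '0':1, '1':1, 'a':4, 'b':3, 'c':1, 'd':3
C (first-col start): C('$')=0, C('0')=1, C('1')=2, C('a')=3, C('b')=7, C('c')=10, C('d')=11
L[0]='d': occ=0, LF[0]=C('d')+0=11+0=11
L[1]='a': occ=0, LF[1]=C('a')+0=3+0=3
L[2]='0': occ=0, LF[2]=C('0')+0=1+0=1
L[3]='c': occ=0, LF[3]=C('c')+0=10+0=10
L[4]='b': occ=0, LF[4]=C('b')+0=7+0=7
L[5]='b': occ=1, LF[5]=C('b')+1=7+1=8
L[6]='1': occ=0, LF[6]=C('1')+0=2+0=2
L[7]='d': occ=1, LF[7]=C('d')+1=11+1=12
L[8]='b': occ=2, LF[8]=C('b')+2=7+2=9
L[9]='a': occ=1, LF[9]=C('a')+1=3+1=4
L[10]='a': occ=2, LF[10]=C('a')+2=3+2=5
L[11]='a': occ=3, LF[11]=C('a')+3=3+3=6
L[12]='d': occ=2, LF[12]=C('d')+2=11+2=13
L[13]='$': occ=0, LF[13]=C('$')+0=0+0=0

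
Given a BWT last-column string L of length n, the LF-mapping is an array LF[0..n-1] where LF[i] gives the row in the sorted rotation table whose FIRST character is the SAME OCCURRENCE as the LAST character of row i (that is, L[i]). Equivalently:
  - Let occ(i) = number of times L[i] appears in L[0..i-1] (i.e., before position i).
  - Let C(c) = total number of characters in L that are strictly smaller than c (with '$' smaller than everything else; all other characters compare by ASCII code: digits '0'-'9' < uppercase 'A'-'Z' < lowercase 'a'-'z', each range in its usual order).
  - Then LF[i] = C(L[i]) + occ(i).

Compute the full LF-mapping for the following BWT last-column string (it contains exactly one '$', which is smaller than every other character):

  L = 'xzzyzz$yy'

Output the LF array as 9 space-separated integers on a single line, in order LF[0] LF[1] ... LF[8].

Char counts: '$':1, 'x':1, 'y':3, 'z':4
C (first-col start): C('$')=0, C('x')=1, C('y')=2, C('z')=5
L[0]='x': occ=0, LF[0]=C('x')+0=1+0=1
L[1]='z': occ=0, LF[1]=C('z')+0=5+0=5
L[2]='z': occ=1, LF[2]=C('z')+1=5+1=6
L[3]='y': occ=0, LF[3]=C('y')+0=2+0=2
L[4]='z': occ=2, LF[4]=C('z')+2=5+2=7
L[5]='z': occ=3, LF[5]=C('z')+3=5+3=8
L[6]='$': occ=0, LF[6]=C('$')+0=0+0=0
L[7]='y': occ=1, LF[7]=C('y')+1=2+1=3
L[8]='y': occ=2, LF[8]=C('y')+2=2+2=4

Answer: 1 5 6 2 7 8 0 3 4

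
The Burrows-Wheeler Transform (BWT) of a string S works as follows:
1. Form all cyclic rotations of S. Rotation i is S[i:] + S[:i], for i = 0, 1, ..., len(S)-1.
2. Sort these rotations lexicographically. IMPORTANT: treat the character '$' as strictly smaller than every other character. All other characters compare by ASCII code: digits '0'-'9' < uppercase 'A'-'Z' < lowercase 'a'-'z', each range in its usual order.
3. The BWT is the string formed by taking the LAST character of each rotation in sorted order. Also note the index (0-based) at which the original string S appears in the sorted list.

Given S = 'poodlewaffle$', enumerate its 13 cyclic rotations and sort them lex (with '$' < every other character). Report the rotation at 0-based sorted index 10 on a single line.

Answer: oodlewaffle$p

Derivation:
All 13 rotations (rotation i = S[i:]+S[:i]):
  rot[0] = poodlewaffle$
  rot[1] = oodlewaffle$p
  rot[2] = odlewaffle$po
  rot[3] = dlewaffle$poo
  rot[4] = lewaffle$pood
  rot[5] = ewaffle$poodl
  rot[6] = waffle$poodle
  rot[7] = affle$poodlew
  rot[8] = ffle$poodlewa
  rot[9] = fle$poodlewaf
  rot[10] = le$poodlewaff
  rot[11] = e$poodlewaffl
  rot[12] = $poodlewaffle
Sorted (with $ < everything):
  sorted[0] = $poodlewaffle
  sorted[1] = affle$poodlew
  sorted[2] = dlewaffle$poo
  sorted[3] = e$poodlewaffl
  sorted[4] = ewaffle$poodl
  sorted[5] = ffle$poodlewa
  sorted[6] = fle$poodlewaf
  sorted[7] = le$poodlewaff
  sorted[8] = lewaffle$pood
  sorted[9] = odlewaffle$po
  sorted[10] = oodlewaffle$p
  sorted[11] = poodlewaffle$
  sorted[12] = waffle$poodle
sorted[10] = oodlewaffle$p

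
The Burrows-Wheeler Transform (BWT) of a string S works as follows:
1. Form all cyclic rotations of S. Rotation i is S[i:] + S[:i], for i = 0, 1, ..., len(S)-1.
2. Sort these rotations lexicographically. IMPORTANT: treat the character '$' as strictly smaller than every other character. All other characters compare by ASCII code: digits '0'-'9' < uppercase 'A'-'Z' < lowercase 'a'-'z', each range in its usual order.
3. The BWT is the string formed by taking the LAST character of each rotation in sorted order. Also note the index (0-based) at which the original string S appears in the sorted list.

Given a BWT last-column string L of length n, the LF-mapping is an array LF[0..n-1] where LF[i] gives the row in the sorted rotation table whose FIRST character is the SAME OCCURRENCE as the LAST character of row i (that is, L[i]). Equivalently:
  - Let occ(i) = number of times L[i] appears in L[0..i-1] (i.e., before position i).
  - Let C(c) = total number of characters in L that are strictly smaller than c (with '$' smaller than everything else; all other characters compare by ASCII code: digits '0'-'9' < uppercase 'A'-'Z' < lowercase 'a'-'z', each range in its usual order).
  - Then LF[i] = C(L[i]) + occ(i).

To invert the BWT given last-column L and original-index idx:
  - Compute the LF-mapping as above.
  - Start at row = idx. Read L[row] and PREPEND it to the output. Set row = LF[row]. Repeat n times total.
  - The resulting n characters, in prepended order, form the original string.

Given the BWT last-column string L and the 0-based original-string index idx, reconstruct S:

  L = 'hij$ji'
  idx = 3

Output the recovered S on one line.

LF mapping: 1 2 4 0 5 3
Walk LF starting at row 3, prepending L[row]:
  step 1: row=3, L[3]='$', prepend. Next row=LF[3]=0
  step 2: row=0, L[0]='h', prepend. Next row=LF[0]=1
  step 3: row=1, L[1]='i', prepend. Next row=LF[1]=2
  step 4: row=2, L[2]='j', prepend. Next row=LF[2]=4
  step 5: row=4, L[4]='j', prepend. Next row=LF[4]=5
  step 6: row=5, L[5]='i', prepend. Next row=LF[5]=3
Reversed output: ijjih$

Answer: ijjih$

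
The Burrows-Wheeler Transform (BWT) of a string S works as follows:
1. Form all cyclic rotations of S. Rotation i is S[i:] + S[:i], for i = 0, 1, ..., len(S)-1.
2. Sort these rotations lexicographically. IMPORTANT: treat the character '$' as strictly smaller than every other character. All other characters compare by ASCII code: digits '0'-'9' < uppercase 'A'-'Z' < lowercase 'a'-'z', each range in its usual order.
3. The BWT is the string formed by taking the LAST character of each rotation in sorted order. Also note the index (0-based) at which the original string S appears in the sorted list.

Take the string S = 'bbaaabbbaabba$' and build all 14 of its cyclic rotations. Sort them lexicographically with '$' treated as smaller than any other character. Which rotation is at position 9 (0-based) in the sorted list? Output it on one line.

Answer: baabba$bbaaabb

Derivation:
All 14 rotations (rotation i = S[i:]+S[:i]):
  rot[0] = bbaaabbbaabba$
  rot[1] = baaabbbaabba$b
  rot[2] = aaabbbaabba$bb
  rot[3] = aabbbaabba$bba
  rot[4] = abbbaabba$bbaa
  rot[5] = bbbaabba$bbaaa
  rot[6] = bbaabba$bbaaab
  rot[7] = baabba$bbaaabb
  rot[8] = aabba$bbaaabbb
  rot[9] = abba$bbaaabbba
  rot[10] = bba$bbaaabbbaa
  rot[11] = ba$bbaaabbbaab
  rot[12] = a$bbaaabbbaabb
  rot[13] = $bbaaabbbaabba
Sorted (with $ < everything):
  sorted[0] = $bbaaabbbaabba
  sorted[1] = a$bbaaabbbaabb
  sorted[2] = aaabbbaabba$bb
  sorted[3] = aabba$bbaaabbb
  sorted[4] = aabbbaabba$bba
  sorted[5] = abba$bbaaabbba
  sorted[6] = abbbaabba$bbaa
  sorted[7] = ba$bbaaabbbaab
  sorted[8] = baaabbbaabba$b
  sorted[9] = baabba$bbaaabb
  sorted[10] = bba$bbaaabbbaa
  sorted[11] = bbaaabbbaabba$
  sorted[12] = bbaabba$bbaaab
  sorted[13] = bbbaabba$bbaaa
sorted[9] = baabba$bbaaabb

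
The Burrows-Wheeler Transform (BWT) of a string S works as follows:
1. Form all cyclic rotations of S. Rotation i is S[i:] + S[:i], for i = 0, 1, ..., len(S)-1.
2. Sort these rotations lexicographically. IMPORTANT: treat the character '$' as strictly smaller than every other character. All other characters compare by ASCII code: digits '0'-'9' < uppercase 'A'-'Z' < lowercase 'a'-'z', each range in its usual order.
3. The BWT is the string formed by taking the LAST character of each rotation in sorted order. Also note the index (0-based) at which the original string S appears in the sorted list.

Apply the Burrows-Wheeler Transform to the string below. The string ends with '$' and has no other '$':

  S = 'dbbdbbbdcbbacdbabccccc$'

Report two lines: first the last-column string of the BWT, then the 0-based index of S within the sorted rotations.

All 23 rotations (rotation i = S[i:]+S[:i]):
  rot[0] = dbbdbbbdcbbacdbabccccc$
  rot[1] = bbdbbbdcbbacdbabccccc$d
  rot[2] = bdbbbdcbbacdbabccccc$db
  rot[3] = dbbbdcbbacdbabccccc$dbb
  rot[4] = bbbdcbbacdbabccccc$dbbd
  rot[5] = bbdcbbacdbabccccc$dbbdb
  rot[6] = bdcbbacdbabccccc$dbbdbb
  rot[7] = dcbbacdbabccccc$dbbdbbb
  rot[8] = cbbacdbabccccc$dbbdbbbd
  rot[9] = bbacdbabccccc$dbbdbbbdc
  rot[10] = bacdbabccccc$dbbdbbbdcb
  rot[11] = acdbabccccc$dbbdbbbdcbb
  rot[12] = cdbabccccc$dbbdbbbdcbba
  rot[13] = dbabccccc$dbbdbbbdcbbac
  rot[14] = babccccc$dbbdbbbdcbbacd
  rot[15] = abccccc$dbbdbbbdcbbacdb
  rot[16] = bccccc$dbbdbbbdcbbacdba
  rot[17] = ccccc$dbbdbbbdcbbacdbab
  rot[18] = cccc$dbbdbbbdcbbacdbabc
  rot[19] = ccc$dbbdbbbdcbbacdbabcc
  rot[20] = cc$dbbdbbbdcbbacdbabccc
  rot[21] = c$dbbdbbbdcbbacdbabcccc
  rot[22] = $dbbdbbbdcbbacdbabccccc
Sorted (with $ < everything):
  sorted[0] = $dbbdbbbdcbbacdbabccccc  (last char: 'c')
  sorted[1] = abccccc$dbbdbbbdcbbacdb  (last char: 'b')
  sorted[2] = acdbabccccc$dbbdbbbdcbb  (last char: 'b')
  sorted[3] = babccccc$dbbdbbbdcbbacd  (last char: 'd')
  sorted[4] = bacdbabccccc$dbbdbbbdcb  (last char: 'b')
  sorted[5] = bbacdbabccccc$dbbdbbbdc  (last char: 'c')
  sorted[6] = bbbdcbbacdbabccccc$dbbd  (last char: 'd')
  sorted[7] = bbdbbbdcbbacdbabccccc$d  (last char: 'd')
  sorted[8] = bbdcbbacdbabccccc$dbbdb  (last char: 'b')
  sorted[9] = bccccc$dbbdbbbdcbbacdba  (last char: 'a')
  sorted[10] = bdbbbdcbbacdbabccccc$db  (last char: 'b')
  sorted[11] = bdcbbacdbabccccc$dbbdbb  (last char: 'b')
  sorted[12] = c$dbbdbbbdcbbacdbabcccc  (last char: 'c')
  sorted[13] = cbbacdbabccccc$dbbdbbbd  (last char: 'd')
  sorted[14] = cc$dbbdbbbdcbbacdbabccc  (last char: 'c')
  sorted[15] = ccc$dbbdbbbdcbbacdbabcc  (last char: 'c')
  sorted[16] = cccc$dbbdbbbdcbbacdbabc  (last char: 'c')
  sorted[17] = ccccc$dbbdbbbdcbbacdbab  (last char: 'b')
  sorted[18] = cdbabccccc$dbbdbbbdcbba  (last char: 'a')
  sorted[19] = dbabccccc$dbbdbbbdcbbac  (last char: 'c')
  sorted[20] = dbbbdcbbacdbabccccc$dbb  (last char: 'b')
  sorted[21] = dbbdbbbdcbbacdbabccccc$  (last char: '$')
  sorted[22] = dcbbacdbabccccc$dbbdbbb  (last char: 'b')
Last column: cbbdbcddbabbcdcccbacb$b
Original string S is at sorted index 21

Answer: cbbdbcddbabbcdcccbacb$b
21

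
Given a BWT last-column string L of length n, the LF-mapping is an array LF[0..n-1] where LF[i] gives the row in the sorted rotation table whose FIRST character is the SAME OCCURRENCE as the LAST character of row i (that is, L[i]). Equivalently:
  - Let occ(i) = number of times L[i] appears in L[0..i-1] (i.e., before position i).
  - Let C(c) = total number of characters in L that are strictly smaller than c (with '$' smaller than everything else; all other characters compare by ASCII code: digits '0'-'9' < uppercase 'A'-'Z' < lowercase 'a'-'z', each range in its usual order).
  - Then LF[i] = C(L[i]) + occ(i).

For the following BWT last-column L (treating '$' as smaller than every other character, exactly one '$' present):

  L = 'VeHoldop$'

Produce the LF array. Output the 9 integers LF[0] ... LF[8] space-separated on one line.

Answer: 2 4 1 6 5 3 7 8 0

Derivation:
Char counts: '$':1, 'H':1, 'V':1, 'd':1, 'e':1, 'l':1, 'o':2, 'p':1
C (first-col start): C('$')=0, C('H')=1, C('V')=2, C('d')=3, C('e')=4, C('l')=5, C('o')=6, C('p')=8
L[0]='V': occ=0, LF[0]=C('V')+0=2+0=2
L[1]='e': occ=0, LF[1]=C('e')+0=4+0=4
L[2]='H': occ=0, LF[2]=C('H')+0=1+0=1
L[3]='o': occ=0, LF[3]=C('o')+0=6+0=6
L[4]='l': occ=0, LF[4]=C('l')+0=5+0=5
L[5]='d': occ=0, LF[5]=C('d')+0=3+0=3
L[6]='o': occ=1, LF[6]=C('o')+1=6+1=7
L[7]='p': occ=0, LF[7]=C('p')+0=8+0=8
L[8]='$': occ=0, LF[8]=C('$')+0=0+0=0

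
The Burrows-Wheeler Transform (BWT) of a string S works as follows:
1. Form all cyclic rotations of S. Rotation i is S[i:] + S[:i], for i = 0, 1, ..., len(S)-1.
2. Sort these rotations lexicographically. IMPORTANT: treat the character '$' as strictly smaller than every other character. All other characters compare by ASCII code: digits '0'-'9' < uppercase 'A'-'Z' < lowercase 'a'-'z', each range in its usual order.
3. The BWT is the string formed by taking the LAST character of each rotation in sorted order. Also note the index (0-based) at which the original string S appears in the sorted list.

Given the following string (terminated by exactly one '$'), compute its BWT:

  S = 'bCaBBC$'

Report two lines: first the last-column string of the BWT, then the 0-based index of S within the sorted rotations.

All 7 rotations (rotation i = S[i:]+S[:i]):
  rot[0] = bCaBBC$
  rot[1] = CaBBC$b
  rot[2] = aBBC$bC
  rot[3] = BBC$bCa
  rot[4] = BC$bCaB
  rot[5] = C$bCaBB
  rot[6] = $bCaBBC
Sorted (with $ < everything):
  sorted[0] = $bCaBBC  (last char: 'C')
  sorted[1] = BBC$bCa  (last char: 'a')
  sorted[2] = BC$bCaB  (last char: 'B')
  sorted[3] = C$bCaBB  (last char: 'B')
  sorted[4] = CaBBC$b  (last char: 'b')
  sorted[5] = aBBC$bC  (last char: 'C')
  sorted[6] = bCaBBC$  (last char: '$')
Last column: CaBBbC$
Original string S is at sorted index 6

Answer: CaBBbC$
6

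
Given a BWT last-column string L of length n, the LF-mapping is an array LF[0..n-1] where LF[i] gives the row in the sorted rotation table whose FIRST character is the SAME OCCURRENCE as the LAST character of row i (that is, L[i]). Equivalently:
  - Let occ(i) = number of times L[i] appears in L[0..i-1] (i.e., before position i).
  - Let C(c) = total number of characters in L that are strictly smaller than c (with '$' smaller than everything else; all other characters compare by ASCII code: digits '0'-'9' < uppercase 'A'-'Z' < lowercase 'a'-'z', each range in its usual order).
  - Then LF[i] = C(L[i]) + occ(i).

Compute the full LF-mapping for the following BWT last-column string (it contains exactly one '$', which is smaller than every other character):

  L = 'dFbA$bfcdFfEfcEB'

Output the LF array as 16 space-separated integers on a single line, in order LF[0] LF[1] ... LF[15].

Char counts: '$':1, 'A':1, 'B':1, 'E':2, 'F':2, 'b':2, 'c':2, 'd':2, 'f':3
C (first-col start): C('$')=0, C('A')=1, C('B')=2, C('E')=3, C('F')=5, C('b')=7, C('c')=9, C('d')=11, C('f')=13
L[0]='d': occ=0, LF[0]=C('d')+0=11+0=11
L[1]='F': occ=0, LF[1]=C('F')+0=5+0=5
L[2]='b': occ=0, LF[2]=C('b')+0=7+0=7
L[3]='A': occ=0, LF[3]=C('A')+0=1+0=1
L[4]='$': occ=0, LF[4]=C('$')+0=0+0=0
L[5]='b': occ=1, LF[5]=C('b')+1=7+1=8
L[6]='f': occ=0, LF[6]=C('f')+0=13+0=13
L[7]='c': occ=0, LF[7]=C('c')+0=9+0=9
L[8]='d': occ=1, LF[8]=C('d')+1=11+1=12
L[9]='F': occ=1, LF[9]=C('F')+1=5+1=6
L[10]='f': occ=1, LF[10]=C('f')+1=13+1=14
L[11]='E': occ=0, LF[11]=C('E')+0=3+0=3
L[12]='f': occ=2, LF[12]=C('f')+2=13+2=15
L[13]='c': occ=1, LF[13]=C('c')+1=9+1=10
L[14]='E': occ=1, LF[14]=C('E')+1=3+1=4
L[15]='B': occ=0, LF[15]=C('B')+0=2+0=2

Answer: 11 5 7 1 0 8 13 9 12 6 14 3 15 10 4 2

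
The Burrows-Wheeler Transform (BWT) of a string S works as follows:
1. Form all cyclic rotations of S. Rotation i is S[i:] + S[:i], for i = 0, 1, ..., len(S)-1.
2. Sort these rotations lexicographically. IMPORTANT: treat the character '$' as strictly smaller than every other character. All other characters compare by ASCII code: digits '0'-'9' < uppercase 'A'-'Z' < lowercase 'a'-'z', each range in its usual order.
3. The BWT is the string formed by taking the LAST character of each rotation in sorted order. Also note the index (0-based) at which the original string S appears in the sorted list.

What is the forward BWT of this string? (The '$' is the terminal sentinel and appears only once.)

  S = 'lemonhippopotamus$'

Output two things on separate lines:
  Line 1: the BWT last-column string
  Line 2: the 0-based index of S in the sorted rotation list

Answer: stlnh$eaompppoiuom
5

Derivation:
All 18 rotations (rotation i = S[i:]+S[:i]):
  rot[0] = lemonhippopotamus$
  rot[1] = emonhippopotamus$l
  rot[2] = monhippopotamus$le
  rot[3] = onhippopotamus$lem
  rot[4] = nhippopotamus$lemo
  rot[5] = hippopotamus$lemon
  rot[6] = ippopotamus$lemonh
  rot[7] = ppopotamus$lemonhi
  rot[8] = popotamus$lemonhip
  rot[9] = opotamus$lemonhipp
  rot[10] = potamus$lemonhippo
  rot[11] = otamus$lemonhippop
  rot[12] = tamus$lemonhippopo
  rot[13] = amus$lemonhippopot
  rot[14] = mus$lemonhippopota
  rot[15] = us$lemonhippopotam
  rot[16] = s$lemonhippopotamu
  rot[17] = $lemonhippopotamus
Sorted (with $ < everything):
  sorted[0] = $lemonhippopotamus  (last char: 's')
  sorted[1] = amus$lemonhippopot  (last char: 't')
  sorted[2] = emonhippopotamus$l  (last char: 'l')
  sorted[3] = hippopotamus$lemon  (last char: 'n')
  sorted[4] = ippopotamus$lemonh  (last char: 'h')
  sorted[5] = lemonhippopotamus$  (last char: '$')
  sorted[6] = monhippopotamus$le  (last char: 'e')
  sorted[7] = mus$lemonhippopota  (last char: 'a')
  sorted[8] = nhippopotamus$lemo  (last char: 'o')
  sorted[9] = onhippopotamus$lem  (last char: 'm')
  sorted[10] = opotamus$lemonhipp  (last char: 'p')
  sorted[11] = otamus$lemonhippop  (last char: 'p')
  sorted[12] = popotamus$lemonhip  (last char: 'p')
  sorted[13] = potamus$lemonhippo  (last char: 'o')
  sorted[14] = ppopotamus$lemonhi  (last char: 'i')
  sorted[15] = s$lemonhippopotamu  (last char: 'u')
  sorted[16] = tamus$lemonhippopo  (last char: 'o')
  sorted[17] = us$lemonhippopotam  (last char: 'm')
Last column: stlnh$eaompppoiuom
Original string S is at sorted index 5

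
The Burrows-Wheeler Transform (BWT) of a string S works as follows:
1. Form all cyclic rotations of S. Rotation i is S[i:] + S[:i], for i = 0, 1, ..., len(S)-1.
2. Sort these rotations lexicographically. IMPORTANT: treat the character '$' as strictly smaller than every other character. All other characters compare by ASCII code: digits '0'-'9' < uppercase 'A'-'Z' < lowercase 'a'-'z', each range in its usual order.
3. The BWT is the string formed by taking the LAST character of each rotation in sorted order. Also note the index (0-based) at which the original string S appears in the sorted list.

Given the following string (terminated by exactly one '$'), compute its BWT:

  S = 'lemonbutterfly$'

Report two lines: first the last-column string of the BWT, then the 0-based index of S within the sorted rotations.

All 15 rotations (rotation i = S[i:]+S[:i]):
  rot[0] = lemonbutterfly$
  rot[1] = emonbutterfly$l
  rot[2] = monbutterfly$le
  rot[3] = onbutterfly$lem
  rot[4] = nbutterfly$lemo
  rot[5] = butterfly$lemon
  rot[6] = utterfly$lemonb
  rot[7] = tterfly$lemonbu
  rot[8] = terfly$lemonbut
  rot[9] = erfly$lemonbutt
  rot[10] = rfly$lemonbutte
  rot[11] = fly$lemonbutter
  rot[12] = ly$lemonbutterf
  rot[13] = y$lemonbutterfl
  rot[14] = $lemonbutterfly
Sorted (with $ < everything):
  sorted[0] = $lemonbutterfly  (last char: 'y')
  sorted[1] = butterfly$lemon  (last char: 'n')
  sorted[2] = emonbutterfly$l  (last char: 'l')
  sorted[3] = erfly$lemonbutt  (last char: 't')
  sorted[4] = fly$lemonbutter  (last char: 'r')
  sorted[5] = lemonbutterfly$  (last char: '$')
  sorted[6] = ly$lemonbutterf  (last char: 'f')
  sorted[7] = monbutterfly$le  (last char: 'e')
  sorted[8] = nbutterfly$lemo  (last char: 'o')
  sorted[9] = onbutterfly$lem  (last char: 'm')
  sorted[10] = rfly$lemonbutte  (last char: 'e')
  sorted[11] = terfly$lemonbut  (last char: 't')
  sorted[12] = tterfly$lemonbu  (last char: 'u')
  sorted[13] = utterfly$lemonb  (last char: 'b')
  sorted[14] = y$lemonbutterfl  (last char: 'l')
Last column: ynltr$feometubl
Original string S is at sorted index 5

Answer: ynltr$feometubl
5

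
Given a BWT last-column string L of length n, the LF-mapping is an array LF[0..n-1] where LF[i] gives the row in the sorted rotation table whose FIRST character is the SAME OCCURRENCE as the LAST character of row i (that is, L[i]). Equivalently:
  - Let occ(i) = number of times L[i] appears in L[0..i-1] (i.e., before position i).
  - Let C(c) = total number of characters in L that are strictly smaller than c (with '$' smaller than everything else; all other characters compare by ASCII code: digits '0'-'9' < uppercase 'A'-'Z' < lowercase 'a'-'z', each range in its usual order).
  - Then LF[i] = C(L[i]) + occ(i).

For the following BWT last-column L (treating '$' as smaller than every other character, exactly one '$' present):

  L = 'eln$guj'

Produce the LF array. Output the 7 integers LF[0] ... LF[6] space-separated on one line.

Answer: 1 4 5 0 2 6 3

Derivation:
Char counts: '$':1, 'e':1, 'g':1, 'j':1, 'l':1, 'n':1, 'u':1
C (first-col start): C('$')=0, C('e')=1, C('g')=2, C('j')=3, C('l')=4, C('n')=5, C('u')=6
L[0]='e': occ=0, LF[0]=C('e')+0=1+0=1
L[1]='l': occ=0, LF[1]=C('l')+0=4+0=4
L[2]='n': occ=0, LF[2]=C('n')+0=5+0=5
L[3]='$': occ=0, LF[3]=C('$')+0=0+0=0
L[4]='g': occ=0, LF[4]=C('g')+0=2+0=2
L[5]='u': occ=0, LF[5]=C('u')+0=6+0=6
L[6]='j': occ=0, LF[6]=C('j')+0=3+0=3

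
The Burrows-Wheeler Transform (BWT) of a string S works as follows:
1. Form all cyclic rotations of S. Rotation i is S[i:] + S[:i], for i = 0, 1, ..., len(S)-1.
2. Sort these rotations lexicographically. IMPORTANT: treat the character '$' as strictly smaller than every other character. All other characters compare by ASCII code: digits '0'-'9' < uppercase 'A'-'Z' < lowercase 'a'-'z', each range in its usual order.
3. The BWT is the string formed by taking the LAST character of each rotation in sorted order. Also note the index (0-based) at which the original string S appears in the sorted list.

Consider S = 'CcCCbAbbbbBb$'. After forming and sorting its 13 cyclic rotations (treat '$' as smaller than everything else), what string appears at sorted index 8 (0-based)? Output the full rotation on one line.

All 13 rotations (rotation i = S[i:]+S[:i]):
  rot[0] = CcCCbAbbbbBb$
  rot[1] = cCCbAbbbbBb$C
  rot[2] = CCbAbbbbBb$Cc
  rot[3] = CbAbbbbBb$CcC
  rot[4] = bAbbbbBb$CcCC
  rot[5] = AbbbbBb$CcCCb
  rot[6] = bbbbBb$CcCCbA
  rot[7] = bbbBb$CcCCbAb
  rot[8] = bbBb$CcCCbAbb
  rot[9] = bBb$CcCCbAbbb
  rot[10] = Bb$CcCCbAbbbb
  rot[11] = b$CcCCbAbbbbB
  rot[12] = $CcCCbAbbbbBb
Sorted (with $ < everything):
  sorted[0] = $CcCCbAbbbbBb
  sorted[1] = AbbbbBb$CcCCb
  sorted[2] = Bb$CcCCbAbbbb
  sorted[3] = CCbAbbbbBb$Cc
  sorted[4] = CbAbbbbBb$CcC
  sorted[5] = CcCCbAbbbbBb$
  sorted[6] = b$CcCCbAbbbbB
  sorted[7] = bAbbbbBb$CcCC
  sorted[8] = bBb$CcCCbAbbb
  sorted[9] = bbBb$CcCCbAbb
  sorted[10] = bbbBb$CcCCbAb
  sorted[11] = bbbbBb$CcCCbA
  sorted[12] = cCCbAbbbbBb$C
sorted[8] = bBb$CcCCbAbbb

Answer: bBb$CcCCbAbbb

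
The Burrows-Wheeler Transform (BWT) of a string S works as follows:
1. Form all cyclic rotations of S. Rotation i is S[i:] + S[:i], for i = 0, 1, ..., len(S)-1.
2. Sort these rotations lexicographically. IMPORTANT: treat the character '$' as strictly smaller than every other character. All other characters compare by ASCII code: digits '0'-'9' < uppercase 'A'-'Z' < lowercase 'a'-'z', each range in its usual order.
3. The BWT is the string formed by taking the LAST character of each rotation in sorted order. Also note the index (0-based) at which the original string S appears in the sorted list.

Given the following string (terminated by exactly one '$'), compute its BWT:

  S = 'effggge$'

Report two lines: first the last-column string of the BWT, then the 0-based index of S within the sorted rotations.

All 8 rotations (rotation i = S[i:]+S[:i]):
  rot[0] = effggge$
  rot[1] = ffggge$e
  rot[2] = fggge$ef
  rot[3] = ggge$eff
  rot[4] = gge$effg
  rot[5] = ge$effgg
  rot[6] = e$effggg
  rot[7] = $effggge
Sorted (with $ < everything):
  sorted[0] = $effggge  (last char: 'e')
  sorted[1] = e$effggg  (last char: 'g')
  sorted[2] = effggge$  (last char: '$')
  sorted[3] = ffggge$e  (last char: 'e')
  sorted[4] = fggge$ef  (last char: 'f')
  sorted[5] = ge$effgg  (last char: 'g')
  sorted[6] = gge$effg  (last char: 'g')
  sorted[7] = ggge$eff  (last char: 'f')
Last column: eg$efggf
Original string S is at sorted index 2

Answer: eg$efggf
2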